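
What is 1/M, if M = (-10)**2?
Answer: 1/100 ≈ 0.010000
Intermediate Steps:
M = 100
1/M = 1/100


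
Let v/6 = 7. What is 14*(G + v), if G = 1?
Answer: 602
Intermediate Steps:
v = 42 (v = 6*7 = 42)
14*(G + v) = 14*(1 + 42) = 14*43 = 602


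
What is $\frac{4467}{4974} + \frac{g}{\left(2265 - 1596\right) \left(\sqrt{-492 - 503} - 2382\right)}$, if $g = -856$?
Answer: $\frac{1885466712105}{2098210501546} + \frac{856 i \sqrt{995}}{3796520811} \approx 0.89861 + 7.1121 \cdot 10^{-6} i$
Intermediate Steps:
$\frac{4467}{4974} + \frac{g}{\left(2265 - 1596\right) \left(\sqrt{-492 - 503} - 2382\right)} = \frac{4467}{4974} - \frac{856}{\left(2265 - 1596\right) \left(\sqrt{-492 - 503} - 2382\right)} = 4467 \cdot \frac{1}{4974} - \frac{856}{669 \left(\sqrt{-995} - 2382\right)} = \frac{1489}{1658} - \frac{856}{669 \left(i \sqrt{995} - 2382\right)} = \frac{1489}{1658} - \frac{856}{669 \left(-2382 + i \sqrt{995}\right)} = \frac{1489}{1658} - \frac{856}{-1593558 + 669 i \sqrt{995}}$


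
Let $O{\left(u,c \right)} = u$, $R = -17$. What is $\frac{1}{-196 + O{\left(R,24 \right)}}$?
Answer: $- \frac{1}{213} \approx -0.0046948$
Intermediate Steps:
$\frac{1}{-196 + O{\left(R,24 \right)}} = \frac{1}{-196 - 17} = \frac{1}{-213} = - \frac{1}{213}$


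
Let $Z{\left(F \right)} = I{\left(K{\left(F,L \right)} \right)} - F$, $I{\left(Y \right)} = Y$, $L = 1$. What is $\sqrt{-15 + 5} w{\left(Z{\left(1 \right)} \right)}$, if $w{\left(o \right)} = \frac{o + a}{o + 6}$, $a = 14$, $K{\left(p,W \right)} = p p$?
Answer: $\frac{7 i \sqrt{10}}{3} \approx 7.3786 i$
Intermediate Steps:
$K{\left(p,W \right)} = p^{2}$
$Z{\left(F \right)} = F^{2} - F$
$w{\left(o \right)} = \frac{14 + o}{6 + o}$ ($w{\left(o \right)} = \frac{o + 14}{o + 6} = \frac{14 + o}{6 + o}$)
$\sqrt{-15 + 5} w{\left(Z{\left(1 \right)} \right)} = \sqrt{-15 + 5} \frac{14 + 1 \left(-1 + 1\right)}{6 + 1 \left(-1 + 1\right)} = \sqrt{-10} \frac{14 + 1 \cdot 0}{6 + 1 \cdot 0} = i \sqrt{10} \frac{14 + 0}{6 + 0} = i \sqrt{10} \cdot \frac{1}{6} \cdot 14 = i \sqrt{10} \cdot \frac{7}{3} = \frac{7 i \sqrt{10}}{3}$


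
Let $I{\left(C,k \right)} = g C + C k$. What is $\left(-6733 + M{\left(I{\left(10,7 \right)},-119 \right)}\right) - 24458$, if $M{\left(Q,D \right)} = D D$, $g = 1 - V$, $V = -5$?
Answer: $-17030$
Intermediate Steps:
$g = 6$ ($g = 1 - -5 = 1 + 5 = 6$)
$I{\left(C,k \right)} = 6 C + C k$
$M{\left(Q,D \right)} = D^{2}$
$\left(-6733 + M{\left(I{\left(10,7 \right)},-119 \right)}\right) - 24458 = \left(-6733 + \left(-119\right)^{2}\right) - 24458 = \left(-6733 + 14161\right) - 24458 = 7428 - 24458 = -17030$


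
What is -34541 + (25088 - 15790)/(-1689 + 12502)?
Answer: -373482535/10813 ≈ -34540.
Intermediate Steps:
-34541 + (25088 - 15790)/(-1689 + 12502) = -34541 + 9298/10813 = -373482535/10813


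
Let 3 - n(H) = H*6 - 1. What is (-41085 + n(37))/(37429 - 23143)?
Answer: -41303/14286 ≈ -2.8912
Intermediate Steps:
n(H) = 4 - 6*H (n(H) = 3 - (H*6 - 1) = 3 - (6*H - 1) = 3 - (-1 + 6*H) = 3 + (1 - 6*H) = 4 - 6*H)
(-41085 + n(37))/(37429 - 23143) = (-41085 + (4 - 6*37))/(37429 - 23143) = (-41085 + (4 - 222))/14286 = (-41085 - 218)*(1/14286) = -41303*1/14286 = -41303/14286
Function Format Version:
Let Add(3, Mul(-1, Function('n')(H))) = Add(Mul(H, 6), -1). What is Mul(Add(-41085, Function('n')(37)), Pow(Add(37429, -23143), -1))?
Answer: Rational(-41303, 14286) ≈ -2.8912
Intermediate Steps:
Function('n')(H) = Add(4, Mul(-6, H)) (Function('n')(H) = Add(3, Mul(-1, Add(Mul(H, 6), -1))) = Add(3, Mul(-1, Add(Mul(6, H), -1))) = Add(3, Mul(-1, Add(-1, Mul(6, H)))) = Add(3, Add(1, Mul(-6, H))) = Add(4, Mul(-6, H)))
Mul(Add(-41085, Function('n')(37)), Pow(Add(37429, -23143), -1)) = Mul(Add(-41085, Add(4, Mul(-6, 37))), Pow(Add(37429, -23143), -1)) = Mul(Add(-41085, Add(4, -222)), Pow(14286, -1)) = Mul(Add(-41085, -218), Rational(1, 14286)) = Mul(-41303, Rational(1, 14286)) = Rational(-41303, 14286)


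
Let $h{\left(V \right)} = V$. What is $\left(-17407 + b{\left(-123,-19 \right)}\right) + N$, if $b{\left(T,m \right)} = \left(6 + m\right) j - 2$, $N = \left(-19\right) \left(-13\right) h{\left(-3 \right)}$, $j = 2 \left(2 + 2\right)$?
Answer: $-18254$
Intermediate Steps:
$j = 8$ ($j = 2 \cdot 4 = 8$)
$N = -741$ ($N = \left(-19\right) \left(-13\right) \left(-3\right) = 247 \left(-3\right) = -741$)
$b{\left(T,m \right)} = 46 + 8 m$ ($b{\left(T,m \right)} = \left(6 + m\right) 8 - 2 = \left(48 + 8 m\right) - 2 = 46 + 8 m$)
$\left(-17407 + b{\left(-123,-19 \right)}\right) + N = \left(-17407 + \left(46 + 8 \left(-19\right)\right)\right) - 741 = \left(-17407 + \left(46 - 152\right)\right) - 741 = \left(-17407 - 106\right) - 741 = -17513 - 741 = -18254$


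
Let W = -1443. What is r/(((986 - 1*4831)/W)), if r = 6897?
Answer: 9952371/3845 ≈ 2588.4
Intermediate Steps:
r/(((986 - 1*4831)/W)) = 6897/(((986 - 1*4831)/(-1443))) = 6897/(((986 - 4831)*(-1/1443))) = 6897/((-3845*(-1/1443))) = 6897/(3845/1443) = 6897*(1443/3845) = 9952371/3845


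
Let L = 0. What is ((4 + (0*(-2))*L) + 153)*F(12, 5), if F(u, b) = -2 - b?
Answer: -1099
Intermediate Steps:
((4 + (0*(-2))*L) + 153)*F(12, 5) = ((4 + (0*(-2))*0) + 153)*(-2 - 1*5) = ((4 + 0*0) + 153)*(-2 - 5) = ((4 + 0) + 153)*(-7) = (4 + 153)*(-7) = 157*(-7) = -1099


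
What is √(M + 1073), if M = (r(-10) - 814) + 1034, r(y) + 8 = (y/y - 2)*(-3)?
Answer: 2*√322 ≈ 35.889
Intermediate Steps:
r(y) = -5 (r(y) = -8 + (y/y - 2)*(-3) = -8 + (1 - 2)*(-3) = -8 - 1*(-3) = -8 + 3 = -5)
M = 215 (M = (-5 - 814) + 1034 = -819 + 1034 = 215)
√(M + 1073) = √(215 + 1073) = √1288 = 2*√322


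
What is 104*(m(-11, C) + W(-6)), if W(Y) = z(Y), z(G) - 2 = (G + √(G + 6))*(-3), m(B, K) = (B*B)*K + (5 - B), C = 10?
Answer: 129584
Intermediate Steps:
m(B, K) = 5 - B + K*B² (m(B, K) = B²*K + (5 - B) = K*B² + (5 - B) = 5 - B + K*B²)
z(G) = 2 - 3*G - 3*√(6 + G) (z(G) = 2 + (G + √(G + 6))*(-3) = 2 + (G + √(6 + G))*(-3) = 2 + (-3*G - 3*√(6 + G)) = 2 - 3*G - 3*√(6 + G))
W(Y) = 2 - 3*Y - 3*√(6 + Y)
104*(m(-11, C) + W(-6)) = 104*((5 - 1*(-11) + 10*(-11)²) + (2 - 3*(-6) - 3*√(6 - 6))) = 104*((5 + 11 + 10*121) + (2 + 18 - 3*√0)) = 104*((5 + 11 + 1210) + (2 + 18 - 3*0)) = 104*(1226 + (2 + 18 + 0)) = 104*(1226 + 20) = 104*1246 = 129584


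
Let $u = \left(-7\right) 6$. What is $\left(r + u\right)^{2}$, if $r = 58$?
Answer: $256$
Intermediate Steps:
$u = -42$
$\left(r + u\right)^{2} = \left(58 - 42\right)^{2} = 16^{2} = 256$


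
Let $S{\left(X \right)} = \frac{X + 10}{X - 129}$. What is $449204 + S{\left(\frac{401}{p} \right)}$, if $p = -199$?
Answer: $\frac{11711645099}{26072} \approx 4.492 \cdot 10^{5}$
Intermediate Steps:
$S{\left(X \right)} = \frac{10 + X}{-129 + X}$
$449204 + S{\left(\frac{401}{p} \right)} = 449204 + \frac{10 + \frac{401}{-199}}{-129 + \frac{401}{-199}} = 449204 + \frac{10 + 401 \left(- \frac{1}{199}\right)}{-129 + 401 \left(- \frac{1}{199}\right)} = 449204 + \frac{10 - \frac{401}{199}}{-129 - \frac{401}{199}} = 449204 + \frac{1}{- \frac{26072}{199}} \cdot \frac{1589}{199} = 449204 - \frac{1589}{26072} = \frac{11711645099}{26072}$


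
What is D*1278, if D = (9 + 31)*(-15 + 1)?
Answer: -715680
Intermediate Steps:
D = -560 (D = 40*(-14) = -560)
D*1278 = -560*1278 = -715680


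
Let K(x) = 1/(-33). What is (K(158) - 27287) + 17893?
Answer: -310003/33 ≈ -9394.0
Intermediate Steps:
K(x) = -1/33
(K(158) - 27287) + 17893 = (-1/33 - 27287) + 17893 = -900472/33 + 17893 = -310003/33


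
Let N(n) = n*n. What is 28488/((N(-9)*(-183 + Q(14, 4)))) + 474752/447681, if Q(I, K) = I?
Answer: -4112200/4029129 ≈ -1.0206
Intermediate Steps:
N(n) = n**2
28488/((N(-9)*(-183 + Q(14, 4)))) + 474752/447681 = 28488/(((-9)**2*(-183 + 14))) + 474752/447681 = 28488/((81*(-169))) + 474752*(1/447681) = 28488/(-13689) + 474752/447681 = 28488*(-1/13689) + 474752/447681 = -9496/4563 + 474752/447681 = -4112200/4029129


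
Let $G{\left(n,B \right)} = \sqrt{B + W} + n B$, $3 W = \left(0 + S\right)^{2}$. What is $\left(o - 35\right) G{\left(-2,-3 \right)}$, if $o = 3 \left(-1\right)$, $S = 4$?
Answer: $-228 - \frac{38 \sqrt{21}}{3} \approx -286.05$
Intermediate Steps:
$W = \frac{16}{3}$ ($W = \frac{\left(0 + 4\right)^{2}}{3} = \frac{4^{2}}{3} = \frac{1}{3} \cdot 16 = \frac{16}{3} \approx 5.3333$)
$G{\left(n,B \right)} = \sqrt{\frac{16}{3} + B} + B n$ ($G{\left(n,B \right)} = \sqrt{B + \frac{16}{3}} + n B = \sqrt{\frac{16}{3} + B} + B n$)
$o = -3$
$\left(o - 35\right) G{\left(-2,-3 \right)} = \left(-3 - 35\right) \left(\frac{\sqrt{48 + 9 \left(-3\right)}}{3} - -6\right) = - 38 \left(\frac{\sqrt{48 - 27}}{3} + 6\right) = - 38 \left(\frac{\sqrt{21}}{3} + 6\right) = - 38 \left(6 + \frac{\sqrt{21}}{3}\right) = -228 - \frac{38 \sqrt{21}}{3}$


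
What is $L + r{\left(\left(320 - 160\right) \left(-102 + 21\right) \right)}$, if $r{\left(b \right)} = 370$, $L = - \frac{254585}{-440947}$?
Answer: $\frac{163404975}{440947} \approx 370.58$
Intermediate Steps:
$L = \frac{254585}{440947}$ ($L = \left(-254585\right) \left(- \frac{1}{440947}\right) = \frac{254585}{440947} \approx 0.57736$)
$L + r{\left(\left(320 - 160\right) \left(-102 + 21\right) \right)} = \frac{254585}{440947} + 370 = \frac{163404975}{440947}$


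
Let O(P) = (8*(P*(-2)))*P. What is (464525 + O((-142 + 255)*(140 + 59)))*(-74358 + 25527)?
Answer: 395051490658749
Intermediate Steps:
O(P) = -16*P**2 (O(P) = (8*(-2*P))*P = (-16*P)*P = -16*P**2)
(464525 + O((-142 + 255)*(140 + 59)))*(-74358 + 25527) = (464525 - 16*(-142 + 255)**2*(140 + 59)**2)*(-74358 + 25527) = (464525 - 16*(113*199)**2)*(-48831) = (464525 - 16*22487**2)*(-48831) = (464525 - 16*505665169)*(-48831) = (464525 - 8090642704)*(-48831) = -8090178179*(-48831) = 395051490658749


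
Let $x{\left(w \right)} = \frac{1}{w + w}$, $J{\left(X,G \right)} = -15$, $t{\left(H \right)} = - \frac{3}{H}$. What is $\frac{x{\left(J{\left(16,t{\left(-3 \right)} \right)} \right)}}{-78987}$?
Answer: $\frac{1}{2369610} \approx 4.2201 \cdot 10^{-7}$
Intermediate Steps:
$x{\left(w \right)} = \frac{1}{2 w}$
$\frac{x{\left(J{\left(16,t{\left(-3 \right)} \right)} \right)}}{-78987} = \frac{\frac{1}{2} \frac{1}{-15}}{-78987} = \frac{1}{2} \left(- \frac{1}{15}\right) \left(- \frac{1}{78987}\right) = \left(- \frac{1}{30}\right) \left(- \frac{1}{78987}\right) = \frac{1}{2369610}$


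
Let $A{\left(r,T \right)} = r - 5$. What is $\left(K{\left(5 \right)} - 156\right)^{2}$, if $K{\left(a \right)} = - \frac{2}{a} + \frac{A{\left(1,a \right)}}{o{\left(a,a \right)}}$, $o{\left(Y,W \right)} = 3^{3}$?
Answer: $\frac{446645956}{18225} \approx 24507.0$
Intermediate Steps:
$o{\left(Y,W \right)} = 27$
$A{\left(r,T \right)} = -5 + r$ ($A{\left(r,T \right)} = r - 5 = -5 + r$)
$K{\left(a \right)} = - \frac{4}{27} - \frac{2}{a}$ ($K{\left(a \right)} = - \frac{2}{a} + \frac{-5 + 1}{27} = - \frac{2}{a} - \frac{4}{27} = - \frac{4}{27} - \frac{2}{a}$)
$\left(K{\left(5 \right)} - 156\right)^{2} = \left(\left(- \frac{4}{27} - \frac{2}{5}\right) - 156\right)^{2} = \left(- \frac{74}{135} - 156\right)^{2} = \left(- \frac{21134}{135}\right)^{2} = \frac{446645956}{18225}$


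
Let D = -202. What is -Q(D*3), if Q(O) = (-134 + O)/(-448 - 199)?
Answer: -740/647 ≈ -1.1437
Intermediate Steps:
Q(O) = 134/647 - O/647 (Q(O) = (-134 + O)/(-647) = (-134 + O)*(-1/647) = 134/647 - O/647)
-Q(D*3) = -(134/647 - (-202)*3/647) = -(134/647 - 1/647*(-606)) = -(134/647 + 606/647) = -1*740/647 = -740/647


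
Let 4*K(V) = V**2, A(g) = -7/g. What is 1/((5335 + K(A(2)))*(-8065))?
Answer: -16/688823585 ≈ -2.3228e-8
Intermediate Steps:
K(V) = V**2/4
1/((5335 + K(A(2)))*(-8065)) = 1/((5335 + (-7/2)**2/4)*(-8065)) = -1/8065/(5335 + (-7*1/2)**2/4) = -1/8065/(5335 + (-7/2)**2/4) = -1/8065/(5335 + (1/4)*(49/4)) = -1/8065/(5335 + 49/16) = -1/8065/(85409/16) = (16/85409)*(-1/8065) = -16/688823585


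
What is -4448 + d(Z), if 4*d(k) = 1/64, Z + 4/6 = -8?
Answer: -1138687/256 ≈ -4448.0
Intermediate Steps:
Z = -26/3 (Z = -2/3 - 8 = -26/3 ≈ -8.6667)
d(k) = 1/256 (d(k) = (1/4)/64 = (1/4)*(1/64) = 1/256)
-4448 + d(Z) = -4448 + 1/256 = -1138687/256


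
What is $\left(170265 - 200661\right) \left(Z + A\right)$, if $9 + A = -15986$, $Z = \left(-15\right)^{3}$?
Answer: $588770520$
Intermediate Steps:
$Z = -3375$
$A = -15995$ ($A = -9 - 15986 = -15995$)
$\left(170265 - 200661\right) \left(Z + A\right) = \left(170265 - 200661\right) \left(-3375 - 15995\right) = \left(-30396\right) \left(-19370\right) = 588770520$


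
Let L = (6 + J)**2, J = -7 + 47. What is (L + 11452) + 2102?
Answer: 15670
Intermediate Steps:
J = 40
L = 2116 (L = (6 + 40)**2 = 46**2 = 2116)
(L + 11452) + 2102 = (2116 + 11452) + 2102 = 13568 + 2102 = 15670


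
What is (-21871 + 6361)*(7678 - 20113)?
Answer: 192866850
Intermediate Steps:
(-21871 + 6361)*(7678 - 20113) = -15510*(-12435) = 192866850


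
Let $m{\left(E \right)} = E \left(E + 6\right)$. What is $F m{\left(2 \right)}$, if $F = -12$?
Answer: $-192$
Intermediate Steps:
$m{\left(E \right)} = E \left(6 + E\right)$
$F m{\left(2 \right)} = - 12 \cdot 2 \left(6 + 2\right) = - 12 \cdot 2 \cdot 8 = \left(-12\right) 16 = -192$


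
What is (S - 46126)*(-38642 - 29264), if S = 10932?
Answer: 2389883764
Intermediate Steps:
(S - 46126)*(-38642 - 29264) = (10932 - 46126)*(-38642 - 29264) = -35194*(-67906) = 2389883764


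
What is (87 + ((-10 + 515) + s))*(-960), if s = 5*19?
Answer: -659520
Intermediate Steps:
s = 95
(87 + ((-10 + 515) + s))*(-960) = (87 + ((-10 + 515) + 95))*(-960) = (87 + (505 + 95))*(-960) = (87 + 600)*(-960) = 687*(-960) = -659520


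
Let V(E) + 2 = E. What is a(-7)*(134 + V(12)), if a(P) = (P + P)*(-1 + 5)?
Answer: -8064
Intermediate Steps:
V(E) = -2 + E
a(P) = 8*P (a(P) = (2*P)*4 = 8*P)
a(-7)*(134 + V(12)) = (8*(-7))*(134 + (-2 + 12)) = -56*(134 + 10) = -56*144 = -8064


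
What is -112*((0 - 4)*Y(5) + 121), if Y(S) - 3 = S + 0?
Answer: -9968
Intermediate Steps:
Y(S) = 3 + S (Y(S) = 3 + (S + 0) = 3 + S)
-112*((0 - 4)*Y(5) + 121) = -112*((0 - 4)*(3 + 5) + 121) = -112*(-4*8 + 121) = -112*(-32 + 121) = -112*89 = -9968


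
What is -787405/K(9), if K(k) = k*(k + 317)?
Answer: -787405/2934 ≈ -268.37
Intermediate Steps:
K(k) = k*(317 + k)
-787405/K(9) = -787405*1/(9*(317 + 9)) = -787405/(9*326) = -787405/2934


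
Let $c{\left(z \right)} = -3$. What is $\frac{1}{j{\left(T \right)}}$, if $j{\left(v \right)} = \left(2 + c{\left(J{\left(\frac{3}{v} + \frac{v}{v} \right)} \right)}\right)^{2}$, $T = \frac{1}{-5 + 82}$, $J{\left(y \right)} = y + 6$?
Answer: $1$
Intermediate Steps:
$J{\left(y \right)} = 6 + y$
$T = \frac{1}{77} \approx 0.012987$
$j{\left(v \right)} = 1$ ($j{\left(v \right)} = \left(2 - 3\right)^{2} = \left(-1\right)^{2} = 1$)
$\frac{1}{j{\left(T \right)}} = 1^{-1} = 1$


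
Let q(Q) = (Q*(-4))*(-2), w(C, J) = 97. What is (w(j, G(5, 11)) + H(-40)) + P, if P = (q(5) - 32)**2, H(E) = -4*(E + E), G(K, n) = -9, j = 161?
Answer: 481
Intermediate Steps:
q(Q) = 8*Q (q(Q) = -4*Q*(-2) = 8*Q)
H(E) = -8*E
P = 64 (P = (8*5 - 32)**2 = (40 - 32)**2 = 8**2 = 64)
(w(j, G(5, 11)) + H(-40)) + P = (97 - 8*(-40)) + 64 = (97 + 320) + 64 = 417 + 64 = 481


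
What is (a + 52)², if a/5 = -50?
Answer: 39204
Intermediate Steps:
a = -250 (a = 5*(-50) = -250)
(a + 52)² = (-250 + 52)² = (-198)² = 39204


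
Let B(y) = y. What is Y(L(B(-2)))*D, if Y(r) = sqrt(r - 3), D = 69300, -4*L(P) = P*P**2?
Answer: 69300*I ≈ 69300.0*I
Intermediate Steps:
L(P) = -P**3/4 (L(P) = -P*P**2/4 = -P**3/4)
Y(r) = sqrt(-3 + r)
Y(L(B(-2)))*D = sqrt(-3 - 1/4*(-2)**3)*69300 = sqrt(-3 - 1/4*(-8))*69300 = sqrt(-3 + 2)*69300 = sqrt(-1)*69300 = I*69300 = 69300*I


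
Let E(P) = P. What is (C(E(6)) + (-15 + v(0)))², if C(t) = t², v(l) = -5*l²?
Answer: 441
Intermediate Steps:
(C(E(6)) + (-15 + v(0)))² = (6² + (-15 - 5*0²))² = (36 + (-15 - 5*0))² = (36 + (-15 + 0))² = (36 - 15)² = 21² = 441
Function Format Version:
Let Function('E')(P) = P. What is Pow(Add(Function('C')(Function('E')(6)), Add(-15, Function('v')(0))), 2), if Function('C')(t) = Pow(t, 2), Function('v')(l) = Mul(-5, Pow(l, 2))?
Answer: 441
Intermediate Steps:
Pow(Add(Function('C')(Function('E')(6)), Add(-15, Function('v')(0))), 2) = Pow(Add(Pow(6, 2), Add(-15, Mul(-5, Pow(0, 2)))), 2) = Pow(Add(36, Add(-15, Mul(-5, 0))), 2) = Pow(Add(36, Add(-15, 0)), 2) = Pow(Add(36, -15), 2) = Pow(21, 2) = 441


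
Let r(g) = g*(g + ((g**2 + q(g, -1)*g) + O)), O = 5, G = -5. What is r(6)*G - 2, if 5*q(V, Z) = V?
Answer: -1628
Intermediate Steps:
q(V, Z) = V/5
r(g) = g*(5 + g + 6*g**2/5) (r(g) = g*(g + ((g**2 + (g/5)*g) + 5)) = g*(g + ((g**2 + g**2/5) + 5)) = g*(g + (6*g**2/5 + 5)) = g*(g + (5 + 6*g**2/5)) = g*(5 + g + 6*g**2/5))
r(6)*G - 2 = ((1/5)*6*(25 + 5*6 + 6*6**2))*(-5) - 2 = ((1/5)*6*(25 + 30 + 6*36))*(-5) - 2 = ((1/5)*6*(25 + 30 + 216))*(-5) - 2 = ((1/5)*6*271)*(-5) - 2 = (1626/5)*(-5) - 2 = -1626 - 2 = -1628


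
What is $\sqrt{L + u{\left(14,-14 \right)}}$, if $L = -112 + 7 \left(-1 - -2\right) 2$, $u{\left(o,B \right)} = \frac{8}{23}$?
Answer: $\frac{i \sqrt{51658}}{23} \approx 9.8819 i$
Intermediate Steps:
$u{\left(o,B \right)} = \frac{8}{23}$ ($u{\left(o,B \right)} = 8 \cdot \frac{1}{23} = \frac{8}{23}$)
$L = -98$ ($L = -112 + 7 \left(-1 + 2\right) 2 = -112 + 7 \cdot 1 \cdot 2 = -112 + 7 \cdot 2 = -112 + 14 = -98$)
$\sqrt{L + u{\left(14,-14 \right)}} = \sqrt{-98 + \frac{8}{23}} = \sqrt{- \frac{2246}{23}} = \frac{i \sqrt{51658}}{23}$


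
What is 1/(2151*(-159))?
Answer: -1/342009 ≈ -2.9239e-6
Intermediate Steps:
1/(2151*(-159)) = 1/(-342009) = -1/342009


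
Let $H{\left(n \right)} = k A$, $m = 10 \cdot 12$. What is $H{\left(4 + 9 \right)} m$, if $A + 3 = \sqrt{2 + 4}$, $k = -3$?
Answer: $1080 - 360 \sqrt{6} \approx 198.18$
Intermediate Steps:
$A = -3 + \sqrt{6}$ ($A = -3 + \sqrt{2 + 4} = -3 + \sqrt{6} \approx -0.55051$)
$m = 120$
$H{\left(n \right)} = 9 - 3 \sqrt{6}$ ($H{\left(n \right)} = - 3 \left(-3 + \sqrt{6}\right) = 9 - 3 \sqrt{6}$)
$H{\left(4 + 9 \right)} m = \left(9 - 3 \sqrt{6}\right) 120 = 1080 - 360 \sqrt{6}$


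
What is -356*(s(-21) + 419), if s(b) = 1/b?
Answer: -3132088/21 ≈ -1.4915e+5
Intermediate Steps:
-356*(s(-21) + 419) = -356*(1/(-21) + 419) = -356*(-1/21 + 419) = -356*8798/21 = -3132088/21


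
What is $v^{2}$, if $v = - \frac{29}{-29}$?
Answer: $1$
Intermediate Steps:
$v = 1$ ($v = \left(-29\right) \left(- \frac{1}{29}\right) = 1$)
$v^{2} = 1^{2} = 1$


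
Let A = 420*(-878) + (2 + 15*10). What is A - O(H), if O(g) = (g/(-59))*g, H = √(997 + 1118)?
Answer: -21745757/59 ≈ -3.6857e+5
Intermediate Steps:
H = 3*√235 (H = √2115 = 3*√235 ≈ 45.989)
A = -368608 (A = -368760 + (2 + 150) = -368760 + 152 = -368608)
O(g) = -g²/59 (O(g) = (g*(-1/59))*g = (-g/59)*g = -g²/59)
A - O(H) = -368608 - (-1)*(3*√235)²/59 = -368608 - (-1)*2115/59 = -368608 - 1*(-2115/59) = -368608 + 2115/59 = -21745757/59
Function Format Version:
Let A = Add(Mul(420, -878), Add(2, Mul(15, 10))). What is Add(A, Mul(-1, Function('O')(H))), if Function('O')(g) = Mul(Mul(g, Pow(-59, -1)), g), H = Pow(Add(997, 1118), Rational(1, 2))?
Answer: Rational(-21745757, 59) ≈ -3.6857e+5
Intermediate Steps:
H = Mul(3, Pow(235, Rational(1, 2))) (H = Pow(2115, Rational(1, 2)) = Mul(3, Pow(235, Rational(1, 2))) ≈ 45.989)
A = -368608 (A = Add(-368760, Add(2, 150)) = Add(-368760, 152) = -368608)
Function('O')(g) = Mul(Rational(-1, 59), Pow(g, 2)) (Function('O')(g) = Mul(Mul(g, Rational(-1, 59)), g) = Mul(Mul(Rational(-1, 59), g), g) = Mul(Rational(-1, 59), Pow(g, 2)))
Add(A, Mul(-1, Function('O')(H))) = Add(-368608, Mul(-1, Mul(Rational(-1, 59), Pow(Mul(3, Pow(235, Rational(1, 2))), 2)))) = Add(-368608, Mul(-1, Mul(Rational(-1, 59), 2115))) = Add(-368608, Mul(-1, Rational(-2115, 59))) = Add(-368608, Rational(2115, 59)) = Rational(-21745757, 59)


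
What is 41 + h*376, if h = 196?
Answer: 73737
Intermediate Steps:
41 + h*376 = 41 + 196*376 = 41 + 73696 = 73737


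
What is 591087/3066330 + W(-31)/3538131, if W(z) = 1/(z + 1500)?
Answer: 1024061073423841/5312431483246290 ≈ 0.19277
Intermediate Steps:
W(z) = 1/(1500 + z)
591087/3066330 + W(-31)/3538131 = 591087/3066330 + 1/((1500 - 31)*3538131) = 591087*(1/3066330) + (1/3538131)/1469 = 197029/1022110 + (1/1469)*(1/3538131) = 197029/1022110 + 1/5197514439 = 1024061073423841/5312431483246290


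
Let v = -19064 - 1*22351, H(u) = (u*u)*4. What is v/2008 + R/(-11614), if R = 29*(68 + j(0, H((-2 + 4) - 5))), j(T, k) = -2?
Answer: -965811/46456 ≈ -20.790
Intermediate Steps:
H(u) = 4*u² (H(u) = u²*4 = 4*u²)
R = 1914 (R = 29*(68 - 2) = 29*66 = 1914)
v = -41415 (v = -19064 - 22351 = -41415)
v/2008 + R/(-11614) = -41415/2008 + 1914/(-11614) = -41415*1/2008 + 1914*(-1/11614) = -165/8 - 957/5807 = -965811/46456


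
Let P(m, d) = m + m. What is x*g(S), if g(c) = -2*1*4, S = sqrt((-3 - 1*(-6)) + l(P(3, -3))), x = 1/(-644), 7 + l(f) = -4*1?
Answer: 2/161 ≈ 0.012422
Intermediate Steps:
P(m, d) = 2*m
l(f) = -11 (l(f) = -7 - 4*1 = -7 - 4 = -11)
x = -1/644 ≈ -0.0015528
S = 2*I*sqrt(2) (S = sqrt((-3 - 1*(-6)) - 11) = sqrt((-3 + 6) - 11) = sqrt(3 - 11) = sqrt(-8) = 2*I*sqrt(2) ≈ 2.8284*I)
g(c) = -8 (g(c) = -2*4 = -8)
x*g(S) = -1/644*(-8) = 2/161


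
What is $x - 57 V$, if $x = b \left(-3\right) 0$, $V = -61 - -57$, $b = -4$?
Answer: $228$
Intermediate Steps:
$V = -4$ ($V = -61 + 57 = -4$)
$x = 0$ ($x = \left(-4\right) \left(-3\right) 0 = 12 \cdot 0 = 0$)
$x - 57 V = 0 - -228 = 0 + 228 = 228$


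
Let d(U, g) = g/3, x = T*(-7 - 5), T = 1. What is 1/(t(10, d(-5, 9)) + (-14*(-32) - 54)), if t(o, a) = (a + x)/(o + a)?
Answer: 13/5113 ≈ 0.0025425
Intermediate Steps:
x = -12 (x = 1*(-7 - 5) = 1*(-12) = -12)
d(U, g) = g/3 (d(U, g) = g*(⅓) = g/3)
t(o, a) = (-12 + a)/(a + o) (t(o, a) = (a - 12)/(o + a) = (-12 + a)/(a + o))
1/(t(10, d(-5, 9)) + (-14*(-32) - 54)) = 1/((-12 + (⅓)*9)/((⅓)*9 + 10) + (-14*(-32) - 54)) = 1/((-12 + 3)/(3 + 10) + (448 - 54)) = 1/(-9/13 + 394) = 1/(5113/13) = 13/5113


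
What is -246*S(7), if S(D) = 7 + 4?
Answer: -2706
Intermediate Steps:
S(D) = 11
-246*S(7) = -246*11 = -2706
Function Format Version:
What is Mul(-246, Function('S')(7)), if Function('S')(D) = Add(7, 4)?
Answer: -2706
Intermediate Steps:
Function('S')(D) = 11
Mul(-246, Function('S')(7)) = Mul(-246, 11) = -2706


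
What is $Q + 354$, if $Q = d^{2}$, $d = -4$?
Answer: $370$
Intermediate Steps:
$Q = 16$ ($Q = \left(-4\right)^{2} = 16$)
$Q + 354 = 16 + 354 = 370$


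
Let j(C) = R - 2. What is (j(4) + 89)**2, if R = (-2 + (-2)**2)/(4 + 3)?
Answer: 373321/49 ≈ 7618.8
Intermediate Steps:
R = 2/7 (R = (-2 + 4)/7 = 2*(1/7) = 2/7 ≈ 0.28571)
j(C) = -12/7 (j(C) = 2/7 - 2 = -12/7)
(j(4) + 89)**2 = (-12/7 + 89)**2 = (611/7)**2 = 373321/49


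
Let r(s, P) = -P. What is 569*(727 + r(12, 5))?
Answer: 410818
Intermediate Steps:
569*(727 + r(12, 5)) = 569*(727 - 1*5) = 569*(727 - 5) = 569*722 = 410818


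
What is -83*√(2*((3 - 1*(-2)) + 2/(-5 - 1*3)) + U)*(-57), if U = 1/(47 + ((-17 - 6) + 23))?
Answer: 4731*√84130/94 ≈ 14598.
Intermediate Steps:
U = 1/47 (U = 1/(47 + (-23 + 23)) = 1/(47 + 0) = 1/47 ≈ 0.021277)
-83*√(2*((3 - 1*(-2)) + 2/(-5 - 1*3)) + U)*(-57) = -83*√(2*((3 - 1*(-2)) + 2/(-5 - 1*3)) + 1/47)*(-57) = -83*√(2*((3 + 2) + 2/(-5 - 3)) + 1/47)*(-57) = -83*√(2*(5 + 2/(-8)) + 1/47)*(-57) = -83*√(2*(5 + 2*(-⅛)) + 1/47)*(-57) = -83*√(2*(5 - ¼) + 1/47)*(-57) = -83*√(2*(19/4) + 1/47)*(-57) = -83*√(19/2 + 1/47)*(-57) = -83*√84130/94*(-57) = 4731*√84130/94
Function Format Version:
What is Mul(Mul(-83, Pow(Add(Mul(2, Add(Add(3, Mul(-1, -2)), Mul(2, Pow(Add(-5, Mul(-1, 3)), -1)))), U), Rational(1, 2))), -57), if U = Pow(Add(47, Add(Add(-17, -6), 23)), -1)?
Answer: Mul(Rational(4731, 94), Pow(84130, Rational(1, 2))) ≈ 14598.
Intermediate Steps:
U = Rational(1, 47) (U = Pow(Add(47, Add(-23, 23)), -1) = Pow(Add(47, 0), -1) = Pow(47, -1) = Rational(1, 47) ≈ 0.021277)
Mul(Mul(-83, Pow(Add(Mul(2, Add(Add(3, Mul(-1, -2)), Mul(2, Pow(Add(-5, Mul(-1, 3)), -1)))), U), Rational(1, 2))), -57) = Mul(Mul(-83, Pow(Add(Mul(2, Add(Add(3, Mul(-1, -2)), Mul(2, Pow(Add(-5, Mul(-1, 3)), -1)))), Rational(1, 47)), Rational(1, 2))), -57) = Mul(Mul(-83, Pow(Add(Mul(2, Add(Add(3, 2), Mul(2, Pow(Add(-5, -3), -1)))), Rational(1, 47)), Rational(1, 2))), -57) = Mul(Mul(-83, Pow(Add(Mul(2, Add(5, Mul(2, Pow(-8, -1)))), Rational(1, 47)), Rational(1, 2))), -57) = Mul(Mul(-83, Pow(Add(Mul(2, Add(5, Mul(2, Rational(-1, 8)))), Rational(1, 47)), Rational(1, 2))), -57) = Mul(Mul(-83, Pow(Add(Mul(2, Add(5, Rational(-1, 4))), Rational(1, 47)), Rational(1, 2))), -57) = Mul(Mul(-83, Pow(Add(Mul(2, Rational(19, 4)), Rational(1, 47)), Rational(1, 2))), -57) = Mul(Mul(-83, Pow(Add(Rational(19, 2), Rational(1, 47)), Rational(1, 2))), -57) = Mul(Mul(-83, Pow(Rational(895, 94), Rational(1, 2))), -57) = Mul(Mul(-83, Mul(Rational(1, 94), Pow(84130, Rational(1, 2)))), -57) = Mul(Mul(Rational(-83, 94), Pow(84130, Rational(1, 2))), -57) = Mul(Rational(4731, 94), Pow(84130, Rational(1, 2)))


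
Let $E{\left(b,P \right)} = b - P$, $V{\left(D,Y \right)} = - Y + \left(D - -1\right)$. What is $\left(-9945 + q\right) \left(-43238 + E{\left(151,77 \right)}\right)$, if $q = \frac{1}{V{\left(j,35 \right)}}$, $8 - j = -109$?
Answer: $\frac{35629033176}{83} \approx 4.2927 \cdot 10^{8}$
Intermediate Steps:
$j = 117$ ($j = 8 - -109 = 8 + 109 = 117$)
$V{\left(D,Y \right)} = 1 + D - Y$ ($V{\left(D,Y \right)} = - Y + \left(D + 1\right) = - Y + \left(1 + D\right) = 1 + D - Y$)
$q = \frac{1}{83}$ ($q = \frac{1}{1 + 117 - 35} = \frac{1}{83} \approx 0.012048$)
$\left(-9945 + q\right) \left(-43238 + E{\left(151,77 \right)}\right) = \left(-9945 + \frac{1}{83}\right) \left(-43238 + \left(151 - 77\right)\right) = - \frac{825434 \left(-43238 + \left(151 - 77\right)\right)}{83} = - \frac{825434 \left(-43238 + 74\right)}{83} = \left(- \frac{825434}{83}\right) \left(-43164\right) = \frac{35629033176}{83}$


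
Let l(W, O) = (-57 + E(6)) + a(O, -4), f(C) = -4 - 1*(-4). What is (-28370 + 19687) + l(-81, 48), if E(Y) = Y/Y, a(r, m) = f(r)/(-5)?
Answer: -8739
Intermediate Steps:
f(C) = 0 (f(C) = -4 + 4 = 0)
a(r, m) = 0 (a(r, m) = 0/(-5) = 0*(-⅕) = 0)
E(Y) = 1
l(W, O) = -56 (l(W, O) = (-57 + 1) + 0 = -56 + 0 = -56)
(-28370 + 19687) + l(-81, 48) = (-28370 + 19687) - 56 = -8683 - 56 = -8739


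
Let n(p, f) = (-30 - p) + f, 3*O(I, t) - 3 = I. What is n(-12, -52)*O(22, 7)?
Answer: -1750/3 ≈ -583.33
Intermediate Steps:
O(I, t) = 1 + I/3
n(p, f) = -30 + f - p
n(-12, -52)*O(22, 7) = (-30 - 52 - 1*(-12))*(1 + (⅓)*22) = (-30 - 52 + 12)*(1 + 22/3) = -70*25/3 = -1750/3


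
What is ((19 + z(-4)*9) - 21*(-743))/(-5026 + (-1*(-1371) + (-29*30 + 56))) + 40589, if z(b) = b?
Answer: 181376655/4469 ≈ 40586.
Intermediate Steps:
((19 + z(-4)*9) - 21*(-743))/(-5026 + (-1*(-1371) + (-29*30 + 56))) + 40589 = ((19 - 4*9) - 21*(-743))/(-5026 + (-1*(-1371) + (-29*30 + 56))) + 40589 = ((19 - 36) + 15603)/(-5026 + (1371 + (-870 + 56))) + 40589 = (-17 + 15603)/(-5026 + (1371 - 814)) + 40589 = 15586/(-5026 + 557) + 40589 = 15586/(-4469) + 40589 = 15586*(-1/4469) + 40589 = -15586/4469 + 40589 = 181376655/4469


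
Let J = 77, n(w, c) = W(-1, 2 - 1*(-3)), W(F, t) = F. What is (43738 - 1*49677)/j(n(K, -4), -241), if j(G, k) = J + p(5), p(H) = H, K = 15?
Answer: -5939/82 ≈ -72.427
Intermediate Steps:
n(w, c) = -1
j(G, k) = 82 (j(G, k) = 77 + 5 = 82)
(43738 - 1*49677)/j(n(K, -4), -241) = (43738 - 1*49677)/82 = (43738 - 49677)*(1/82) = -5939*1/82 = -5939/82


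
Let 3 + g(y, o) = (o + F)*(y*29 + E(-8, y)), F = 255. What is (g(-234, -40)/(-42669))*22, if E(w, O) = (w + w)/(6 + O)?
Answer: 166323482/221103 ≈ 752.24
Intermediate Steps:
E(w, O) = 2*w/(6 + O) (E(w, O) = (2*w)/(6 + O) = 2*w/(6 + O))
g(y, o) = -3 + (255 + o)*(-16/(6 + y) + 29*y) (g(y, o) = -3 + (o + 255)*(y*29 + 2*(-8)/(6 + y)) = -3 + (255 + o)*(29*y - 16/(6 + y)) = -3 + (255 + o)*(-16/(6 + y) + 29*y))
(g(-234, -40)/(-42669))*22 = (((-4080 - 16*(-40) + (6 - 234)*(-3 + 7395*(-234) + 29*(-40)*(-234)))/(6 - 234))/(-42669))*22 = (((-4080 + 640 - 228*(-3 - 1730430 + 271440))/(-228))*(-1/42669))*22 = (-(-4080 + 640 - 228*(-1458993))/228*(-1/42669))*22 = (-(-4080 + 640 + 332650404)/228*(-1/42669))*22 = (-1/228*332646964*(-1/42669))*22 = -83161741/57*(-1/42669)*22 = (83161741/2432133)*22 = 166323482/221103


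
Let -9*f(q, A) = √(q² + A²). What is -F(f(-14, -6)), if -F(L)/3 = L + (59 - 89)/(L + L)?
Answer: 983*√58/348 ≈ 21.512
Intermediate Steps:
f(q, A) = -√(A² + q²)/9 (f(q, A) = -√(q² + A²)/9 = -√(A² + q²)/9)
F(L) = -3*L + 45/L (F(L) = -3*(L + (59 - 89)/(L + L)) = -3*(L - 30*1/(2*L)) = -3*(L - 15/L) = -3*L + 45/L)
-F(f(-14, -6)) = -(-(-1)*√((-6)² + (-14)²)/3 + 45/((-√((-6)² + (-14)²)/9))) = -(-(-1)*√(36 + 196)/3 + 45/((-√(36 + 196)/9))) = -(-(-1)*√232/3 + 45/((-2*√58/9))) = -(-(-1)*2*√58/3 + 45/((-2*√58/9))) = -(-(-2)*√58/3 + 45/((-2*√58/9))) = -(2*√58/3 + 45*(-9*√58/116)) = -(2*√58/3 - 405*√58/116) = -(-983)*√58/348 = 983*√58/348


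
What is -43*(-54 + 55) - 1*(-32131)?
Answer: 32088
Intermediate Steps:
-43*(-54 + 55) - 1*(-32131) = -43*1 + 32131 = -43 + 32131 = 32088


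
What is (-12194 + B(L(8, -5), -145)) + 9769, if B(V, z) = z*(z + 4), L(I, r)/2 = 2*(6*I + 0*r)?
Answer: 18020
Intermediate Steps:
L(I, r) = 24*I (L(I, r) = 2*(2*(6*I + 0*r)) = 2*(2*(6*I + 0)) = 2*(2*(6*I)) = 2*(12*I) = 24*I)
B(V, z) = z*(4 + z)
(-12194 + B(L(8, -5), -145)) + 9769 = (-12194 - 145*(4 - 145)) + 9769 = (-12194 - 145*(-141)) + 9769 = (-12194 + 20445) + 9769 = 8251 + 9769 = 18020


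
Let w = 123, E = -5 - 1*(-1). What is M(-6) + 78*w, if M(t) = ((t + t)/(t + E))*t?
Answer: 47934/5 ≈ 9586.8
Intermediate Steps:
E = -4 (E = -5 + 1 = -4)
M(t) = 2*t**2/(-4 + t) (M(t) = ((t + t)/(t - 4))*t = ((2*t)/(-4 + t))*t = (2*t/(-4 + t))*t = 2*t**2/(-4 + t))
M(-6) + 78*w = 2*(-6)**2/(-4 - 6) + 78*123 = 2*36/(-10) + 9594 = 2*36*(-1/10) + 9594 = -36/5 + 9594 = 47934/5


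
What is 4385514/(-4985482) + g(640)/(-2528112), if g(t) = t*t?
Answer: -13235004029/12705500877 ≈ -1.0417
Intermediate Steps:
g(t) = t²
4385514/(-4985482) + g(640)/(-2528112) = 4385514/(-4985482) + 640²/(-2528112) = 4385514*(-1/4985482) + 409600*(-1/2528112) = -2192757/2492741 - 25600/158007 = -13235004029/12705500877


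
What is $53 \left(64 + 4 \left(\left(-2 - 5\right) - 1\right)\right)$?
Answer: $1696$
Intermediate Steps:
$53 \left(64 + 4 \left(\left(-2 - 5\right) - 1\right)\right) = 53 \left(64 + 4 \left(-7 - 1\right)\right) = 53 \left(64 + 4 \left(-8\right)\right) = 53 \left(64 - 32\right) = 53 \cdot 32 = 1696$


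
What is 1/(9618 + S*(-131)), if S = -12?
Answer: 1/11190 ≈ 8.9366e-5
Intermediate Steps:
1/(9618 + S*(-131)) = 1/(9618 - 12*(-131)) = 1/(9618 + 1572) = 1/11190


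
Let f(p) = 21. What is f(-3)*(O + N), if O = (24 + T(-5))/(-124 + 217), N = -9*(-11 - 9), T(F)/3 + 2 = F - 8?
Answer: 117033/31 ≈ 3775.3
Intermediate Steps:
T(F) = -30 + 3*F (T(F) = -6 + 3*(F - 8) = -6 + 3*(-8 + F) = -6 + (-24 + 3*F) = -30 + 3*F)
N = 180 (N = -9*(-20) = 180)
O = -7/31 (O = (24 + (-30 + 3*(-5)))/(-124 + 217) = (24 + (-30 - 15))/93 = (24 - 45)*(1/93) = -21*1/93 = -7/31 ≈ -0.22581)
f(-3)*(O + N) = 21*(-7/31 + 180) = 21*(5573/31) = 117033/31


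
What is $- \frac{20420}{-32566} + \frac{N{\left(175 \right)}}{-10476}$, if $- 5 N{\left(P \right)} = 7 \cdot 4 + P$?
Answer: $\frac{538105249}{852903540} \approx 0.63091$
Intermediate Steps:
$N{\left(P \right)} = - \frac{28}{5} - \frac{P}{5}$ ($N{\left(P \right)} = - \frac{7 \cdot 4 + P}{5} = - \frac{28 + P}{5} = - \frac{28}{5} - \frac{P}{5}$)
$- \frac{20420}{-32566} + \frac{N{\left(175 \right)}}{-10476} = - \frac{20420}{-32566} + \frac{- \frac{28}{5} - 35}{-10476} = \left(-20420\right) \left(- \frac{1}{32566}\right) + \left(- \frac{28}{5} - 35\right) \left(- \frac{1}{10476}\right) = \frac{10210}{16283} - - \frac{203}{52380} = \frac{10210}{16283} + \frac{203}{52380} = \frac{538105249}{852903540}$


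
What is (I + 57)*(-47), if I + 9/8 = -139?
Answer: 31255/8 ≈ 3906.9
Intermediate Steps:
I = -1121/8 (I = -9/8 - 139 = -1121/8 ≈ -140.13)
(I + 57)*(-47) = (-1121/8 + 57)*(-47) = -665/8*(-47) = 31255/8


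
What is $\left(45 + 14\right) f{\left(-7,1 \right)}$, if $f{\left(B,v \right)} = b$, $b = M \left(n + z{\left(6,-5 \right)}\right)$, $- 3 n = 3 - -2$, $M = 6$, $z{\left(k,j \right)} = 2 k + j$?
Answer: $1888$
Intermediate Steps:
$z{\left(k,j \right)} = j + 2 k$
$n = - \frac{5}{3}$ ($n = - \frac{3 - -2}{3} = - \frac{3 + 2}{3} = \left(- \frac{1}{3}\right) 5 = - \frac{5}{3} \approx -1.6667$)
$b = 32$ ($b = 6 \left(- \frac{5}{3} + \left(-5 + 2 \cdot 6\right)\right) = 6 \left(- \frac{5}{3} + \left(-5 + 12\right)\right) = 6 \left(- \frac{5}{3} + 7\right) = 6 \cdot \frac{16}{3} = 32$)
$f{\left(B,v \right)} = 32$
$\left(45 + 14\right) f{\left(-7,1 \right)} = \left(45 + 14\right) 32 = 59 \cdot 32 = 1888$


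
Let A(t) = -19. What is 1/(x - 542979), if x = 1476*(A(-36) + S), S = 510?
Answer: 1/181737 ≈ 5.5025e-6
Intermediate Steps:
x = 724716 (x = 1476*(-19 + 510) = 1476*491 = 724716)
1/(x - 542979) = 1/(724716 - 542979) = 1/181737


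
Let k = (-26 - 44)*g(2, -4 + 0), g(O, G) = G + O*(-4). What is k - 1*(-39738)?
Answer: 40578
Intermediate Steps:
g(O, G) = G - 4*O
k = 840 (k = (-26 - 44)*((-4 + 0) - 4*2) = -70*(-4 - 8) = -70*(-12) = 840)
k - 1*(-39738) = 840 - 1*(-39738) = 840 + 39738 = 40578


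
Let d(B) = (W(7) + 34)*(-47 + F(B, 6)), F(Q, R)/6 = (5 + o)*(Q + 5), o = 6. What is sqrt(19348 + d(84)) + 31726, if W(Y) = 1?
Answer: 31726 + 49*sqrt(93) ≈ 32199.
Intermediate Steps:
F(Q, R) = 330 + 66*Q (F(Q, R) = 6*((5 + 6)*(Q + 5)) = 6*(11*(5 + Q)) = 6*(55 + 11*Q) = 330 + 66*Q)
d(B) = 9905 + 2310*B (d(B) = (1 + 34)*(-47 + (330 + 66*B)) = 35*(283 + 66*B) = 9905 + 2310*B)
sqrt(19348 + d(84)) + 31726 = sqrt(19348 + (9905 + 2310*84)) + 31726 = sqrt(19348 + (9905 + 194040)) + 31726 = sqrt(19348 + 203945) + 31726 = sqrt(223293) + 31726 = 49*sqrt(93) + 31726 = 31726 + 49*sqrt(93)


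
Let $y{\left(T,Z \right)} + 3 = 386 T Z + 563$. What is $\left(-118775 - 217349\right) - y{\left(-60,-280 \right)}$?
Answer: $-6821484$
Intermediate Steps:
$y{\left(T,Z \right)} = 560 + 386 T Z$ ($y{\left(T,Z \right)} = -3 + \left(386 T Z + 563\right) = -3 + \left(563 + 386 T Z\right) = 560 + 386 T Z$)
$\left(-118775 - 217349\right) - y{\left(-60,-280 \right)} = \left(-118775 - 217349\right) - \left(560 + 386 \left(-60\right) \left(-280\right)\right) = -336124 - \left(560 + 6484800\right) = -336124 - 6485360 = -6821484$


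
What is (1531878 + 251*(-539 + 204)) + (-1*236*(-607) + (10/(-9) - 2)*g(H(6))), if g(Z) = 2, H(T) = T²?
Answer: 14319349/9 ≈ 1.5910e+6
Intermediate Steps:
(1531878 + 251*(-539 + 204)) + (-1*236*(-607) + (10/(-9) - 2)*g(H(6))) = (1531878 + 251*(-539 + 204)) + (-1*236*(-607) + (10/(-9) - 2)*2) = (1531878 + 251*(-335)) + (-236*(-607) + (10*(-⅑) - 2)*2) = (1531878 - 84085) + (143252 + (-10/9 - 2)*2) = 1447793 + (143252 - 28/9*2) = 1447793 + (143252 - 56/9) = 1447793 + 1289212/9 = 14319349/9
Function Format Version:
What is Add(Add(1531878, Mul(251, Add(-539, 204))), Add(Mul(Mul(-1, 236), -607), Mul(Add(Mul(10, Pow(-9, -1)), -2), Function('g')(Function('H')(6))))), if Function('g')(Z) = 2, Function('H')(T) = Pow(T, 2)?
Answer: Rational(14319349, 9) ≈ 1.5910e+6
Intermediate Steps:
Add(Add(1531878, Mul(251, Add(-539, 204))), Add(Mul(Mul(-1, 236), -607), Mul(Add(Mul(10, Pow(-9, -1)), -2), Function('g')(Function('H')(6))))) = Add(Add(1531878, Mul(251, Add(-539, 204))), Add(Mul(Mul(-1, 236), -607), Mul(Add(Mul(10, Pow(-9, -1)), -2), 2))) = Add(Add(1531878, Mul(251, -335)), Add(Mul(-236, -607), Mul(Add(Mul(10, Rational(-1, 9)), -2), 2))) = Add(Add(1531878, -84085), Add(143252, Mul(Add(Rational(-10, 9), -2), 2))) = Add(1447793, Add(143252, Mul(Rational(-28, 9), 2))) = Add(1447793, Add(143252, Rational(-56, 9))) = Add(1447793, Rational(1289212, 9)) = Rational(14319349, 9)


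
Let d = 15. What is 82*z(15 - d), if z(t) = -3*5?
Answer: -1230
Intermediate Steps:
z(t) = -15
82*z(15 - d) = 82*(-15) = -1230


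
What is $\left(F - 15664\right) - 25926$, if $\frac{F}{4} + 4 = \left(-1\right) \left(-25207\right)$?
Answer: $59222$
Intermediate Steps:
$F = 100812$ ($F = -16 + 4 \left(\left(-1\right) \left(-25207\right)\right) = -16 + 4 \cdot 25207 = -16 + 100828 = 100812$)
$\left(F - 15664\right) - 25926 = \left(100812 - 15664\right) - 25926 = 85148 - 25926 = 59222$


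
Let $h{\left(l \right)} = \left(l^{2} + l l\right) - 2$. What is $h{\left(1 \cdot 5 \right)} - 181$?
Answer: $-133$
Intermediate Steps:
$h{\left(l \right)} = -2 + 2 l^{2}$ ($h{\left(l \right)} = \left(l^{2} + l^{2}\right) - 2 = 2 l^{2} - 2 = -2 + 2 l^{2}$)
$h{\left(1 \cdot 5 \right)} - 181 = \left(-2 + 2 \left(1 \cdot 5\right)^{2}\right) - 181 = \left(-2 + 2 \cdot 5^{2}\right) - 181 = \left(-2 + 2 \cdot 25\right) - 181 = \left(-2 + 50\right) - 181 = 48 - 181 = -133$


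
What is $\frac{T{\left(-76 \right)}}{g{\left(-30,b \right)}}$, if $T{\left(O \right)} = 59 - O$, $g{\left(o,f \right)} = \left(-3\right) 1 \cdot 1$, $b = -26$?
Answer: $-45$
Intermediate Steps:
$g{\left(o,f \right)} = -3$ ($g{\left(o,f \right)} = \left(-3\right) 1 = -3$)
$\frac{T{\left(-76 \right)}}{g{\left(-30,b \right)}} = \frac{59 - -76}{-3} = \left(59 + 76\right) \left(- \frac{1}{3}\right) = 135 \left(- \frac{1}{3}\right) = -45$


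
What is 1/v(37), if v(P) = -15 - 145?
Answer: -1/160 ≈ -0.0062500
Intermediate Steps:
v(P) = -160
1/v(37) = 1/(-160) = -1/160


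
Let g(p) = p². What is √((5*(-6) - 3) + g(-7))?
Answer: 4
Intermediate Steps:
√((5*(-6) - 3) + g(-7)) = √((5*(-6) - 3) + (-7)²) = √((-30 - 3) + 49) = √(-33 + 49) = √16 = 4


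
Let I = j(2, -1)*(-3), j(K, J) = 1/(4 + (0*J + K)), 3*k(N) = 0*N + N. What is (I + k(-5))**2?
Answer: 169/36 ≈ 4.6944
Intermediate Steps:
k(N) = N/3 (k(N) = (0*N + N)/3 = (0 + N)/3 = N/3)
j(K, J) = 1/(4 + K) (j(K, J) = 1/(4 + (0 + K)) = 1/(4 + K))
I = -1/2 (I = -3/(4 + 2) = -3/6 = (1/6)*(-3) = -1/2 ≈ -0.50000)
(I + k(-5))**2 = (-1/2 + (1/3)*(-5))**2 = (-1/2 - 5/3)**2 = (-13/6)**2 = 169/36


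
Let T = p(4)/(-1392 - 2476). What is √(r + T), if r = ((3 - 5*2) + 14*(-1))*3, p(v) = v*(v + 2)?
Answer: I*√58916409/967 ≈ 7.9376*I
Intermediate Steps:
p(v) = v*(2 + v)
T = -6/967 (T = (4*(2 + 4))/(-1392 - 2476) = (4*6)/(-3868) = 24*(-1/3868) = -6/967 ≈ -0.0062048)
r = -63 (r = ((3 - 10) - 14)*3 = (-7 - 14)*3 = -21*3 = -63)
√(r + T) = √(-63 - 6/967) = √(-60927/967) = I*√58916409/967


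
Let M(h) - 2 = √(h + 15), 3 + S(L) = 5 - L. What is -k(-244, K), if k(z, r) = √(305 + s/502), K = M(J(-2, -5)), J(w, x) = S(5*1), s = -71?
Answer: -√76825578/502 ≈ -17.460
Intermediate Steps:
S(L) = 2 - L (S(L) = -3 + (5 - L) = 2 - L)
J(w, x) = -3 (J(w, x) = 2 - 5 = -3)
M(h) = 2 + √(15 + h) (M(h) = 2 + √(h + 15) = 2 + √(15 + h))
K = 2 + 2*√3 (K = 2 + √(15 - 3) = 2 + √12 = 2 + 2*√3 ≈ 5.4641)
k(z, r) = √76825578/502 (k(z, r) = √(305 - 71/502) = √(153039/502) = √76825578/502)
-k(-244, K) = -√76825578/502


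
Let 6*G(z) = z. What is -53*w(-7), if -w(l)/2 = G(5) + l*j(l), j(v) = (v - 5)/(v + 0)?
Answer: -3551/3 ≈ -1183.7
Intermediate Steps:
G(z) = z/6
j(v) = (-5 + v)/v
w(l) = 25/3 - 2*l (w(l) = -2*((⅙)*5 + l*((-5 + l)/l)) = -2*(⅚ + (-5 + l)) = -2*(-25/6 + l) = 25/3 - 2*l)
-53*w(-7) = -53*(25/3 - 2*(-7)) = -53*(25/3 + 14) = -53*67/3 = -3551/3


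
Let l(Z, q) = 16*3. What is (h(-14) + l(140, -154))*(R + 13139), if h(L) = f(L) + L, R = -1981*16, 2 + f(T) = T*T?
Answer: -4230996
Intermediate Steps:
f(T) = -2 + T**2 (f(T) = -2 + T*T = -2 + T**2)
l(Z, q) = 48
R = -31696
h(L) = -2 + L + L**2 (h(L) = (-2 + L**2) + L = -2 + L + L**2)
(h(-14) + l(140, -154))*(R + 13139) = ((-2 - 14 + (-14)**2) + 48)*(-31696 + 13139) = ((-2 - 14 + 196) + 48)*(-18557) = (180 + 48)*(-18557) = 228*(-18557) = -4230996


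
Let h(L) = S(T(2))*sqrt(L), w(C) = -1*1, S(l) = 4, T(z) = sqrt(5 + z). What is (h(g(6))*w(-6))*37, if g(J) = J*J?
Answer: -888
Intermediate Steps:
w(C) = -1
g(J) = J**2
h(L) = 4*sqrt(L)
(h(g(6))*w(-6))*37 = ((4*sqrt(6**2))*(-1))*37 = ((4*sqrt(36))*(-1))*37 = ((4*6)*(-1))*37 = (24*(-1))*37 = -24*37 = -888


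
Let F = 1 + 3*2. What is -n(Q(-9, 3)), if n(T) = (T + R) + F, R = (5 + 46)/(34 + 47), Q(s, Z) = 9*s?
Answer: 1981/27 ≈ 73.370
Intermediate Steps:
R = 17/27 (R = 51/81 = 51*(1/81) = 17/27 ≈ 0.62963)
F = 7 (F = 1 + 6 = 7)
n(T) = 206/27 + T (n(T) = (T + 17/27) + 7 = (17/27 + T) + 7 = 206/27 + T)
-n(Q(-9, 3)) = -(206/27 + 9*(-9)) = -(206/27 - 81) = -1*(-1981/27) = 1981/27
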